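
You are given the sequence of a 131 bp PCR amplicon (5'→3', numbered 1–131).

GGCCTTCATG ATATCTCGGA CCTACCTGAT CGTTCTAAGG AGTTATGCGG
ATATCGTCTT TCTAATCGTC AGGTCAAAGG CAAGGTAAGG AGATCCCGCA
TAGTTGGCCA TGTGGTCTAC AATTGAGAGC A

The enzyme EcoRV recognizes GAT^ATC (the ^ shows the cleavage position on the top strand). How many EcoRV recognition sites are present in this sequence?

GATATC occurs starting at positions 10, 50.
EcoRV cuts at 2 sites.

2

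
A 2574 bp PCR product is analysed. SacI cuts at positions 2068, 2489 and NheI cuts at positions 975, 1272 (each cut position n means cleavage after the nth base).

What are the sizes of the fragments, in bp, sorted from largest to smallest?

975, 796, 421, 297, 85 bp

Combined cut positions (sorted): 975, 1272, 2068, 2489.
Linear molecule, 4 cuts → 5 fragments:
  975 − 0 = 975 bp
  1272 − 975 = 297 bp
  2068 − 1272 = 796 bp
  2489 − 2068 = 421 bp
  2574 − 2489 = 85 bp
Sorted largest to smallest: 975, 796, 421, 297, 85 bp.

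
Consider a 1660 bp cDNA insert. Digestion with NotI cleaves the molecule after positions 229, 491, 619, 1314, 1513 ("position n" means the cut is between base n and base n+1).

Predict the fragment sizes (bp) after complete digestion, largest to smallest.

Linear molecule, 5 cuts → 6 fragments:
  229 − 0 = 229 bp
  491 − 229 = 262 bp
  619 − 491 = 128 bp
  1314 − 619 = 695 bp
  1513 − 1314 = 199 bp
  1660 − 1513 = 147 bp
Sorted largest to smallest: 695, 262, 229, 199, 147, 128 bp.

695, 262, 229, 199, 147, 128 bp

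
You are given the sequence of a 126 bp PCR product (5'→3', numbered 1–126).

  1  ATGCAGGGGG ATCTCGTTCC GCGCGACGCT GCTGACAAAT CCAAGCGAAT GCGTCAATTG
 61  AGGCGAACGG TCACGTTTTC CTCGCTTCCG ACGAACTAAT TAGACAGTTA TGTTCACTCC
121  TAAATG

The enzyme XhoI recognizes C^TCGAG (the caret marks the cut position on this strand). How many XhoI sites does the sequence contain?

No occurrence of CTCGAG is present in the sequence.
XhoI does not cut: 0 sites.

0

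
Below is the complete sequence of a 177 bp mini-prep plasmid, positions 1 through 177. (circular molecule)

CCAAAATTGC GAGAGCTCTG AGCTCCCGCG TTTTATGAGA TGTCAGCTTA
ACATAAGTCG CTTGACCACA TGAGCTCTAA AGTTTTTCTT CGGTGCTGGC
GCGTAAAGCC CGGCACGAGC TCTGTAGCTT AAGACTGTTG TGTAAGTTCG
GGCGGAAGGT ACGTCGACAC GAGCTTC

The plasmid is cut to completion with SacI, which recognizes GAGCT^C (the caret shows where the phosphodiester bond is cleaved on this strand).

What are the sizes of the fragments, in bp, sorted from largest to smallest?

SacI sites (GAGCTC) start at positions 13, 20, 72, 117.
SacI cuts after base 5 of each site (before the last base), so after positions 17, 24, 76, 121.
Circular molecule, 4 cuts → 4 fragments:
  18–24 → 7 bp
  25–76 → 52 bp
  77–121 → 45 bp
  122–177 then 1–17 → 56 + 17 = 73 bp
Sorted largest to smallest: 73, 52, 45, 7 bp.

73, 52, 45, 7 bp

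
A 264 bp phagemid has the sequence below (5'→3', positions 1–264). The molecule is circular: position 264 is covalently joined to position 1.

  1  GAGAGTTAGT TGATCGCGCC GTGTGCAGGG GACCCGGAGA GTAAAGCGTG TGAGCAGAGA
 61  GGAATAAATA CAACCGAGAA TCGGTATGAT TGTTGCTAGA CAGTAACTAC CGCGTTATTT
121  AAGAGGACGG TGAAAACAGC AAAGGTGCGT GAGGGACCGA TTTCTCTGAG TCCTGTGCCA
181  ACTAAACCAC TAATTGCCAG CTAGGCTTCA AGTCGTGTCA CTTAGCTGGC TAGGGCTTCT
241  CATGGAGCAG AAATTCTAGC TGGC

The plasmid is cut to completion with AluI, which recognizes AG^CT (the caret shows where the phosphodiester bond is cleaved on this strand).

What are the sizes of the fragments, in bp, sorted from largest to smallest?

205, 34, 25 bp

AluI sites (AGCT) start at positions 199, 224, 258.
AluI cuts after base 2 of each site, so after positions 200, 225, 259.
Circular molecule, 3 cuts → 3 fragments:
  201–225 → 25 bp
  226–259 → 34 bp
  260–264 then 1–200 → 5 + 200 = 205 bp
Sorted largest to smallest: 205, 34, 25 bp.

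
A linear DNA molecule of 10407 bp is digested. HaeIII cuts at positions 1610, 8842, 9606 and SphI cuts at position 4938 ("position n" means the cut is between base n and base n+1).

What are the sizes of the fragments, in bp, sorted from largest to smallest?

Combined cut positions (sorted): 1610, 4938, 8842, 9606.
Linear molecule, 4 cuts → 5 fragments:
  1610 − 0 = 1610 bp
  4938 − 1610 = 3328 bp
  8842 − 4938 = 3904 bp
  9606 − 8842 = 764 bp
  10407 − 9606 = 801 bp
Sorted largest to smallest: 3904, 3328, 1610, 801, 764 bp.

3904, 3328, 1610, 801, 764 bp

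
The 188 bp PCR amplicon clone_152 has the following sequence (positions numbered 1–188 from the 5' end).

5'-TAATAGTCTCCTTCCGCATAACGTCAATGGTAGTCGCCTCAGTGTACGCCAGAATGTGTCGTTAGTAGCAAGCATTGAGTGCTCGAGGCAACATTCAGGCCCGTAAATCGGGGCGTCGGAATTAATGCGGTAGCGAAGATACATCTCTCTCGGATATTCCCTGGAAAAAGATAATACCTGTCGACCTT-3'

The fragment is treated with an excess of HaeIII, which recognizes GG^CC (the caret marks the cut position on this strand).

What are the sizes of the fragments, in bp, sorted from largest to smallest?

The HaeIII site (GGCC) starts at position 98.
HaeIII cuts after base 2 of each site, so after position 99.
Linear molecule, 1 cut → 2 fragments:
  1–99 → 99 bp
  100–188 → 89 bp
Sorted largest to smallest: 99, 89 bp.

99, 89 bp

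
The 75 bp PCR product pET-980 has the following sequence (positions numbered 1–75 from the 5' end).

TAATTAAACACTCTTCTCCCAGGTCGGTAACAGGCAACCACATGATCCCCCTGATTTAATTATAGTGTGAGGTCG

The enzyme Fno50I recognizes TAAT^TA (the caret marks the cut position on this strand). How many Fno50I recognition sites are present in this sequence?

2

TAATTA occurs starting at positions 1, 57.
Fno50I cuts at 2 sites.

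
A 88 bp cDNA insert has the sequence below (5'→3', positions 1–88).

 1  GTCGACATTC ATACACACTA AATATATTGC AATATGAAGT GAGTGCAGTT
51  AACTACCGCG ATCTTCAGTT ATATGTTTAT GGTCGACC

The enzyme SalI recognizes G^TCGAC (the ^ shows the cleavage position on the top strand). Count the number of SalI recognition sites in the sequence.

2

GTCGAC occurs starting at positions 1, 82.
SalI cuts at 2 sites.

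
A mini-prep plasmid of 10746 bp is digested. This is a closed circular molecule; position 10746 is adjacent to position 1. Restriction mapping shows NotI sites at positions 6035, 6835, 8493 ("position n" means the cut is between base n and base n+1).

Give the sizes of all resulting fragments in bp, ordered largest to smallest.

Circular molecule, 3 cuts → 3 fragments:
  6835 − 6035 = 800 bp
  8493 − 6835 = 1658 bp
  wrap: 10746 − 8493 + 6035 = 8288 bp
Sorted largest to smallest: 8288, 1658, 800 bp.

8288, 1658, 800 bp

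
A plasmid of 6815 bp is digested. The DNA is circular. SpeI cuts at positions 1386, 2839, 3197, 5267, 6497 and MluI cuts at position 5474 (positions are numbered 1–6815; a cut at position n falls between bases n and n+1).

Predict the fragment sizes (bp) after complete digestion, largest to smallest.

2070, 1704, 1453, 1023, 358, 207 bp

Combined cut positions (sorted): 1386, 2839, 3197, 5267, 5474, 6497.
Circular molecule, 6 cuts → 6 fragments:
  2839 − 1386 = 1453 bp
  3197 − 2839 = 358 bp
  5267 − 3197 = 2070 bp
  5474 − 5267 = 207 bp
  6497 − 5474 = 1023 bp
  wrap: 6815 − 6497 + 1386 = 1704 bp
Sorted largest to smallest: 2070, 1704, 1453, 1023, 358, 207 bp.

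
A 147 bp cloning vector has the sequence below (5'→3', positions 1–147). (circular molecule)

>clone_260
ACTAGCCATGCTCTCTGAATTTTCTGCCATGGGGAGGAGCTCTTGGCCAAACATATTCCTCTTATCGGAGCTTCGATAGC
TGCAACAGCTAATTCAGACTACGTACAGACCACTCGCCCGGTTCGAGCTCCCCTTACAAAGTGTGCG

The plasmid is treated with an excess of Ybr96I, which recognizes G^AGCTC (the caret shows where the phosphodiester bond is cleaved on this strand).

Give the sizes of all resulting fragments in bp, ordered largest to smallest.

Ybr96I sites (GAGCTC) start at positions 37, 125.
Ybr96I cuts after the first base of each site, so after positions 37, 125.
Circular molecule, 2 cuts → 2 fragments:
  38–125 → 88 bp
  126–147 then 1–37 → 22 + 37 = 59 bp
Sorted largest to smallest: 88, 59 bp.

88, 59 bp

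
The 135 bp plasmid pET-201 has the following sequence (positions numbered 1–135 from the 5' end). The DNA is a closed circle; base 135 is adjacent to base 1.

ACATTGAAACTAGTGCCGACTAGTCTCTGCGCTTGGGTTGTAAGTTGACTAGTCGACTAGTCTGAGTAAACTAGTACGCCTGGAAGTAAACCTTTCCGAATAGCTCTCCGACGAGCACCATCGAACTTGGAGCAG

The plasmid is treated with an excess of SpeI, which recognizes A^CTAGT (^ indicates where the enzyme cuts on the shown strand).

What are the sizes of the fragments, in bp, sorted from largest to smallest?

74, 29, 14, 10, 8 bp

SpeI sites (ACTAGT) start at positions 9, 19, 48, 56, 70.
SpeI cuts after the first base of each site, so after positions 9, 19, 48, 56, 70.
Circular molecule, 5 cuts → 5 fragments:
  10–19 → 10 bp
  20–48 → 29 bp
  49–56 → 8 bp
  57–70 → 14 bp
  71–135 then 1–9 → 65 + 9 = 74 bp
Sorted largest to smallest: 74, 29, 14, 10, 8 bp.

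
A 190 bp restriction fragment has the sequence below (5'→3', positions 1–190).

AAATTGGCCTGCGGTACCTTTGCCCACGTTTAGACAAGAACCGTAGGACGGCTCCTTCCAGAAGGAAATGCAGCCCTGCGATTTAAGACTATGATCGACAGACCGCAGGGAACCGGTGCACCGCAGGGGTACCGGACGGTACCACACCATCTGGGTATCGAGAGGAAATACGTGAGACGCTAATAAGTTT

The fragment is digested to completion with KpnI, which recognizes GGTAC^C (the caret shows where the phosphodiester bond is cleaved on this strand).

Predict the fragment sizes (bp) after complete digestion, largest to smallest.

KpnI sites (GGTACC) start at positions 13, 128, 138.
KpnI cuts after base 5 of each site (before the last base), so after positions 17, 132, 142.
Linear molecule, 3 cuts → 4 fragments:
  1–17 → 17 bp
  18–132 → 115 bp
  133–142 → 10 bp
  143–190 → 48 bp
Sorted largest to smallest: 115, 48, 17, 10 bp.

115, 48, 17, 10 bp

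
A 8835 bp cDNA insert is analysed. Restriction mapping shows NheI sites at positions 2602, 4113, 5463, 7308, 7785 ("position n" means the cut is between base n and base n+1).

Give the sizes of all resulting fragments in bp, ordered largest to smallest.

Linear molecule, 5 cuts → 6 fragments:
  2602 − 0 = 2602 bp
  4113 − 2602 = 1511 bp
  5463 − 4113 = 1350 bp
  7308 − 5463 = 1845 bp
  7785 − 7308 = 477 bp
  8835 − 7785 = 1050 bp
Sorted largest to smallest: 2602, 1845, 1511, 1350, 1050, 477 bp.

2602, 1845, 1511, 1350, 1050, 477 bp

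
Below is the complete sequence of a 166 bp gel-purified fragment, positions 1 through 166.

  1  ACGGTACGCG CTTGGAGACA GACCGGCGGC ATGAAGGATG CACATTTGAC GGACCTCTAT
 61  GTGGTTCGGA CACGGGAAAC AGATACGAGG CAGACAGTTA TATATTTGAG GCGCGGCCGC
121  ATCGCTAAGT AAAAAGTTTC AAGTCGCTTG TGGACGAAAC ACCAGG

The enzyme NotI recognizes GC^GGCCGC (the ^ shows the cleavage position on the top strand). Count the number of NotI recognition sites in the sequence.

GCGGCCGC occurs starting at position 113.
NotI cuts at 1 site.

1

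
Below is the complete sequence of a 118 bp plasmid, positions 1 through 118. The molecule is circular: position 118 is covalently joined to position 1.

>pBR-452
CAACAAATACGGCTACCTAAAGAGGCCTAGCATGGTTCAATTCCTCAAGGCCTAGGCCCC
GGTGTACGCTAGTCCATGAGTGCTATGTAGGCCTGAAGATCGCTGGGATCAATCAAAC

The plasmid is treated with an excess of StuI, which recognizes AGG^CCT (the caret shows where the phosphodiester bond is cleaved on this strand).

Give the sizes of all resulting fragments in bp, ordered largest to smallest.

StuI sites (AGGCCT) start at positions 23, 48, 89.
StuI cuts after base 3 of each site, so after positions 25, 50, 91.
Circular molecule, 3 cuts → 3 fragments:
  26–50 → 25 bp
  51–91 → 41 bp
  92–118 then 1–25 → 27 + 25 = 52 bp
Sorted largest to smallest: 52, 41, 25 bp.

52, 41, 25 bp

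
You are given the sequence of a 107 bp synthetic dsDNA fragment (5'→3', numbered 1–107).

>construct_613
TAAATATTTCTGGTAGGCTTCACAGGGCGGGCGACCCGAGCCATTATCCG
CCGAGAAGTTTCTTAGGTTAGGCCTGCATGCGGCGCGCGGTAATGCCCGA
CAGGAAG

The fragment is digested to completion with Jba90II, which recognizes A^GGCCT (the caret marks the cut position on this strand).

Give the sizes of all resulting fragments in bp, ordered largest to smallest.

70, 37 bp

The Jba90II site (AGGCCT) starts at position 70.
Jba90II cuts after the first base of each site, so after position 70.
Linear molecule, 1 cut → 2 fragments:
  1–70 → 70 bp
  71–107 → 37 bp
Sorted largest to smallest: 70, 37 bp.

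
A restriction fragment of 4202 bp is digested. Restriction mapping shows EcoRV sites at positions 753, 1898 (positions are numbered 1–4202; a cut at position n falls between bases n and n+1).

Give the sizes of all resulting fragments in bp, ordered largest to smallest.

2304, 1145, 753 bp

Linear molecule, 2 cuts → 3 fragments:
  753 − 0 = 753 bp
  1898 − 753 = 1145 bp
  4202 − 1898 = 2304 bp
Sorted largest to smallest: 2304, 1145, 753 bp.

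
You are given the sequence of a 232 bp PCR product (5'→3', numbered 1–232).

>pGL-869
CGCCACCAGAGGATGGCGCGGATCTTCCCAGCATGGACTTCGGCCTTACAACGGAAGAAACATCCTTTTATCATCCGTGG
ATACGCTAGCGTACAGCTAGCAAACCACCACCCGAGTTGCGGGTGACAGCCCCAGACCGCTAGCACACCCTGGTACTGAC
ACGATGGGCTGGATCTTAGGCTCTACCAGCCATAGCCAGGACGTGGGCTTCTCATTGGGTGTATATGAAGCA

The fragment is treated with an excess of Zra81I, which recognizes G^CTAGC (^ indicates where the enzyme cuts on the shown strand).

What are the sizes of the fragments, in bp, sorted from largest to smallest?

93, 85, 43, 11 bp

Zra81I sites (GCTAGC) start at positions 85, 96, 139.
Zra81I cuts after the first base of each site, so after positions 85, 96, 139.
Linear molecule, 3 cuts → 4 fragments:
  1–85 → 85 bp
  86–96 → 11 bp
  97–139 → 43 bp
  140–232 → 93 bp
Sorted largest to smallest: 93, 85, 43, 11 bp.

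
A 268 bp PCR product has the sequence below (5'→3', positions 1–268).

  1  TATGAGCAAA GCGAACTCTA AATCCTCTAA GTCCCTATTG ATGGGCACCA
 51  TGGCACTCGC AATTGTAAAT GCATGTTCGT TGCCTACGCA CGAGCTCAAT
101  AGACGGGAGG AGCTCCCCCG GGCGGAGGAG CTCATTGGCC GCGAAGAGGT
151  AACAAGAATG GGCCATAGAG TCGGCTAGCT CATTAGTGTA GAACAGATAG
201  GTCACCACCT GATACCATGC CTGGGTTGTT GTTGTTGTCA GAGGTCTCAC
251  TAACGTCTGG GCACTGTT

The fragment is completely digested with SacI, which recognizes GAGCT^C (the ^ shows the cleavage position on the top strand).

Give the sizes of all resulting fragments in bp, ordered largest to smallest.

SacI sites (GAGCTC) start at positions 92, 110, 128.
SacI cuts after base 5 of each site (before the last base), so after positions 96, 114, 132.
Linear molecule, 3 cuts → 4 fragments:
  1–96 → 96 bp
  97–114 → 18 bp
  115–132 → 18 bp
  133–268 → 136 bp
Sorted largest to smallest: 136, 96, 18, 18 bp.

136, 96, 18, 18 bp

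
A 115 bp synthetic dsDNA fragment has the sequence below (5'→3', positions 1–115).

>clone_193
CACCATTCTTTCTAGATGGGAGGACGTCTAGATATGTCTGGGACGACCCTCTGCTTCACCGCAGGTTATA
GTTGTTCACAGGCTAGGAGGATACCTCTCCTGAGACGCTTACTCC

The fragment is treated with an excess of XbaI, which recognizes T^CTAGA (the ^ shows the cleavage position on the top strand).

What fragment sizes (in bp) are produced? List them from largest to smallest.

88, 16, 11 bp

XbaI sites (TCTAGA) start at positions 11, 27.
XbaI cuts after the first base of each site, so after positions 11, 27.
Linear molecule, 2 cuts → 3 fragments:
  1–11 → 11 bp
  12–27 → 16 bp
  28–115 → 88 bp
Sorted largest to smallest: 88, 16, 11 bp.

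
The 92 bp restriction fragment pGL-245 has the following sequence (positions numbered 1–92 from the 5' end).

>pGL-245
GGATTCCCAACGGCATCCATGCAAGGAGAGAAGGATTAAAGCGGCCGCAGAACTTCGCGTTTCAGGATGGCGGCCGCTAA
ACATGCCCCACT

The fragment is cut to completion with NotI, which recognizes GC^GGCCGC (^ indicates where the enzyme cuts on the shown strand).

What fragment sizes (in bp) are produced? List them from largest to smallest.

42, 29, 21 bp

NotI sites (GCGGCCGC) start at positions 41, 70.
NotI cuts after base 2 of each site, so after positions 42, 71.
Linear molecule, 2 cuts → 3 fragments:
  1–42 → 42 bp
  43–71 → 29 bp
  72–92 → 21 bp
Sorted largest to smallest: 42, 29, 21 bp.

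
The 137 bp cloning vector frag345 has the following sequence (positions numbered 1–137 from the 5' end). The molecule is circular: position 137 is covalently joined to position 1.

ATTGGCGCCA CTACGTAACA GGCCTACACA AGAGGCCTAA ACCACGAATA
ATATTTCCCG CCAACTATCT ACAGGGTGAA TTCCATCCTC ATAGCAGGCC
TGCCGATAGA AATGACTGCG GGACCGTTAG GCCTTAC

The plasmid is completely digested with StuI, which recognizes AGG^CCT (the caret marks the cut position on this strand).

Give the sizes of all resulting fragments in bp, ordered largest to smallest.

63, 33, 28, 13 bp

StuI sites (AGGCCT) start at positions 20, 33, 96, 129.
StuI cuts after base 3 of each site, so after positions 22, 35, 98, 131.
Circular molecule, 4 cuts → 4 fragments:
  23–35 → 13 bp
  36–98 → 63 bp
  99–131 → 33 bp
  132–137 then 1–22 → 6 + 22 = 28 bp
Sorted largest to smallest: 63, 33, 28, 13 bp.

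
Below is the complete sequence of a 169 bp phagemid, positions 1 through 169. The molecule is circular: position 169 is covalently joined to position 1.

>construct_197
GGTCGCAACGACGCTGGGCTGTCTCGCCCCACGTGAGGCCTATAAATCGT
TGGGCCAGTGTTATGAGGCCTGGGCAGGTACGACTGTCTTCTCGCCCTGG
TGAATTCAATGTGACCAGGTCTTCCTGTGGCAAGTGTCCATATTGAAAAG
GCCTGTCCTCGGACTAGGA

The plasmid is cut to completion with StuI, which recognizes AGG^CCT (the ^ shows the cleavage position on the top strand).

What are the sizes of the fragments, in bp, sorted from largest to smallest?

83, 56, 30 bp

StuI sites (AGGCCT) start at positions 36, 66, 149.
StuI cuts after base 3 of each site, so after positions 38, 68, 151.
Circular molecule, 3 cuts → 3 fragments:
  39–68 → 30 bp
  69–151 → 83 bp
  152–169 then 1–38 → 18 + 38 = 56 bp
Sorted largest to smallest: 83, 56, 30 bp.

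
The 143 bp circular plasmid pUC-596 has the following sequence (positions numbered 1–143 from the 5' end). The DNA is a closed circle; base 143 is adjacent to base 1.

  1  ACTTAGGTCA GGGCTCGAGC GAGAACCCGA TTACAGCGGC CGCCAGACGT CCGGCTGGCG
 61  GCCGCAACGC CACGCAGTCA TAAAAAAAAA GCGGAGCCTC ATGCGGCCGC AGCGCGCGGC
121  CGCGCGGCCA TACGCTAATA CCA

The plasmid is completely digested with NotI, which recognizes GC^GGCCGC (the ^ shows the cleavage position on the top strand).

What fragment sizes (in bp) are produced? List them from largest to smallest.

63, 45, 22, 13 bp

NotI sites (GCGGCCGC) start at positions 36, 58, 103, 116.
NotI cuts after base 2 of each site, so after positions 37, 59, 104, 117.
Circular molecule, 4 cuts → 4 fragments:
  38–59 → 22 bp
  60–104 → 45 bp
  105–117 → 13 bp
  118–143 then 1–37 → 26 + 37 = 63 bp
Sorted largest to smallest: 63, 45, 22, 13 bp.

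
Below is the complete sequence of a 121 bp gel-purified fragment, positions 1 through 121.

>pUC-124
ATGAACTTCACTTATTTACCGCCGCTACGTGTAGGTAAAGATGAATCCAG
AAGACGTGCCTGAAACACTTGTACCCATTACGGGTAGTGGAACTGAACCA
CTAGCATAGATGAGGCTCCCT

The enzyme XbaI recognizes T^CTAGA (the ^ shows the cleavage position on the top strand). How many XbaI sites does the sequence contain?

No occurrence of TCTAGA is present in the sequence.
XbaI does not cut: 0 sites.

0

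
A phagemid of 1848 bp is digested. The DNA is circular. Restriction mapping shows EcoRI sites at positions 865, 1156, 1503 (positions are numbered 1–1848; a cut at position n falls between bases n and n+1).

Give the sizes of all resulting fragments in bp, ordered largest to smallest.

1210, 347, 291 bp

Circular molecule, 3 cuts → 3 fragments:
  1156 − 865 = 291 bp
  1503 − 1156 = 347 bp
  wrap: 1848 − 1503 + 865 = 1210 bp
Sorted largest to smallest: 1210, 347, 291 bp.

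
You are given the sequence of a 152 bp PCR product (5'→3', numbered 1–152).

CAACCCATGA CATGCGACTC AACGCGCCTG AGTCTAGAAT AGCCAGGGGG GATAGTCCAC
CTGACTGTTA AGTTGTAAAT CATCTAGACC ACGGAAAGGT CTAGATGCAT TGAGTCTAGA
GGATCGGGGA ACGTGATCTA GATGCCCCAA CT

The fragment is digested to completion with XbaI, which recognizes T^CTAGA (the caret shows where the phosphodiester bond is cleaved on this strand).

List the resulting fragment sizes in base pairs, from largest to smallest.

XbaI sites (TCTAGA) start at positions 33, 83, 100, 115, 137.
XbaI cuts after the first base of each site, so after positions 33, 83, 100, 115, 137.
Linear molecule, 5 cuts → 6 fragments:
  1–33 → 33 bp
  34–83 → 50 bp
  84–100 → 17 bp
  101–115 → 15 bp
  116–137 → 22 bp
  138–152 → 15 bp
Sorted largest to smallest: 50, 33, 22, 17, 15, 15 bp.

50, 33, 22, 17, 15, 15 bp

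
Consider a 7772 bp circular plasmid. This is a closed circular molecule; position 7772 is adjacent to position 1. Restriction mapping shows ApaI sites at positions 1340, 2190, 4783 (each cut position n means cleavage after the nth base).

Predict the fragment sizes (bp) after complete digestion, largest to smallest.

Circular molecule, 3 cuts → 3 fragments:
  2190 − 1340 = 850 bp
  4783 − 2190 = 2593 bp
  wrap: 7772 − 4783 + 1340 = 4329 bp
Sorted largest to smallest: 4329, 2593, 850 bp.

4329, 2593, 850 bp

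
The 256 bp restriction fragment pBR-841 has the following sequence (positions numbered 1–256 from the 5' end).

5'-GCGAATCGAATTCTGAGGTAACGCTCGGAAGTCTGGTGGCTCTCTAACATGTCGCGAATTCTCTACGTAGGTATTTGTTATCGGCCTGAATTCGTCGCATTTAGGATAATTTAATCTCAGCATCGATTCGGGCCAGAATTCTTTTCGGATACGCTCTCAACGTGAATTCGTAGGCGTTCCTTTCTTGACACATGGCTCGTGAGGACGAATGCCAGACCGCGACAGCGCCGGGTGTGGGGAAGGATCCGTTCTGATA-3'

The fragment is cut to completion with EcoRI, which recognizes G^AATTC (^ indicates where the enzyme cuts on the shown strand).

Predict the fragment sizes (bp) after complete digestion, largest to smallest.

92, 48, 48, 32, 28, 8 bp

EcoRI sites (GAATTC) start at positions 8, 56, 88, 136, 164.
EcoRI cuts after the first base of each site, so after positions 8, 56, 88, 136, 164.
Linear molecule, 5 cuts → 6 fragments:
  1–8 → 8 bp
  9–56 → 48 bp
  57–88 → 32 bp
  89–136 → 48 bp
  137–164 → 28 bp
  165–256 → 92 bp
Sorted largest to smallest: 92, 48, 48, 32, 28, 8 bp.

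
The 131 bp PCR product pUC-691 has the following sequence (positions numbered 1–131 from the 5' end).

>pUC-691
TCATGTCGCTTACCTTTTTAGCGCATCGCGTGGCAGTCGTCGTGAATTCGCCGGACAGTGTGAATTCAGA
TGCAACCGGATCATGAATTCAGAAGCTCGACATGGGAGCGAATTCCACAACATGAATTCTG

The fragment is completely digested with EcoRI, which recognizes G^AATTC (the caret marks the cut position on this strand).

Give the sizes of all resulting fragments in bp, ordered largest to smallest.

44, 25, 23, 18, 14, 7 bp

EcoRI sites (GAATTC) start at positions 44, 62, 85, 110, 124.
EcoRI cuts after the first base of each site, so after positions 44, 62, 85, 110, 124.
Linear molecule, 5 cuts → 6 fragments:
  1–44 → 44 bp
  45–62 → 18 bp
  63–85 → 23 bp
  86–110 → 25 bp
  111–124 → 14 bp
  125–131 → 7 bp
Sorted largest to smallest: 44, 25, 23, 18, 14, 7 bp.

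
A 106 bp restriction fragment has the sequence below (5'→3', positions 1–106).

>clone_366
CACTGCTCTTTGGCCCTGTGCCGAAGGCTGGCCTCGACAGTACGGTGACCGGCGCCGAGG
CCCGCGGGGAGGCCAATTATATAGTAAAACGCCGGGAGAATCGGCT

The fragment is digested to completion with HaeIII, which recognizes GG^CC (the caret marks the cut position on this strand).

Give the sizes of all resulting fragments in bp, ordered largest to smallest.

34, 29, 18, 13, 12 bp

HaeIII sites (GGCC) start at positions 12, 30, 59, 71.
HaeIII cuts after base 2 of each site, so after positions 13, 31, 60, 72.
Linear molecule, 4 cuts → 5 fragments:
  1–13 → 13 bp
  14–31 → 18 bp
  32–60 → 29 bp
  61–72 → 12 bp
  73–106 → 34 bp
Sorted largest to smallest: 34, 29, 18, 13, 12 bp.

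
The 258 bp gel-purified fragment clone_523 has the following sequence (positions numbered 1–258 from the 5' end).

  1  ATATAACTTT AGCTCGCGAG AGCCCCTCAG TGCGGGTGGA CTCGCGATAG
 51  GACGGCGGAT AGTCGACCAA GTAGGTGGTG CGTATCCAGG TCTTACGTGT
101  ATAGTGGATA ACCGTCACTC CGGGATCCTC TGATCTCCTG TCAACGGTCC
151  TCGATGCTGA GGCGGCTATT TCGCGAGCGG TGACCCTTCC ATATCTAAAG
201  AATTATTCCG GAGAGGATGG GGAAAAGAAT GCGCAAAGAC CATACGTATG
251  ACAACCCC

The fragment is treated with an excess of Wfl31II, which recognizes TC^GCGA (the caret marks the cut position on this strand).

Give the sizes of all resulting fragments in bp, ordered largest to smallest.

Wfl31II sites (TCGCGA) start at positions 14, 42, 171.
Wfl31II cuts after base 2 of each site, so after positions 15, 43, 172.
Linear molecule, 3 cuts → 4 fragments:
  1–15 → 15 bp
  16–43 → 28 bp
  44–172 → 129 bp
  173–258 → 86 bp
Sorted largest to smallest: 129, 86, 28, 15 bp.

129, 86, 28, 15 bp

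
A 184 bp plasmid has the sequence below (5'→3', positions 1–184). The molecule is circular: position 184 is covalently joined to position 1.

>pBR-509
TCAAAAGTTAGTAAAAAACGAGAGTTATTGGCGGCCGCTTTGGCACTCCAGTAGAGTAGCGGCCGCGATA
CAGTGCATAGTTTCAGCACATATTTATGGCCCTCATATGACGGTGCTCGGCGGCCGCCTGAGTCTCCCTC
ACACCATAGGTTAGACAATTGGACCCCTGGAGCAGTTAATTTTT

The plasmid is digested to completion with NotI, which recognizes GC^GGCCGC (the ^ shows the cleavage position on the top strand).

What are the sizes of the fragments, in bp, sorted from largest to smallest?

95, 61, 28 bp

NotI sites (GCGGCCGC) start at positions 31, 59, 120.
NotI cuts after base 2 of each site, so after positions 32, 60, 121.
Circular molecule, 3 cuts → 3 fragments:
  33–60 → 28 bp
  61–121 → 61 bp
  122–184 then 1–32 → 63 + 32 = 95 bp
Sorted largest to smallest: 95, 61, 28 bp.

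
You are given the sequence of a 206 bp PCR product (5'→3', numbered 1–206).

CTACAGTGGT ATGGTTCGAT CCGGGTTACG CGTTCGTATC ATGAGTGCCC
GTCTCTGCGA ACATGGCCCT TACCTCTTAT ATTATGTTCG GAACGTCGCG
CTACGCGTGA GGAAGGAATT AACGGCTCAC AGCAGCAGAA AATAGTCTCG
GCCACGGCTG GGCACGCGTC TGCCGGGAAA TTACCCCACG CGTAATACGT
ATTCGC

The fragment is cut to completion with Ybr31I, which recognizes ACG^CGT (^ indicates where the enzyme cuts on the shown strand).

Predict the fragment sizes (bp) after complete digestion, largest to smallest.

75, 61, 30, 24, 16 bp

Ybr31I sites (ACGCGT) start at positions 28, 103, 164, 188.
Ybr31I cuts after base 3 of each site, so after positions 30, 105, 166, 190.
Linear molecule, 4 cuts → 5 fragments:
  1–30 → 30 bp
  31–105 → 75 bp
  106–166 → 61 bp
  167–190 → 24 bp
  191–206 → 16 bp
Sorted largest to smallest: 75, 61, 30, 24, 16 bp.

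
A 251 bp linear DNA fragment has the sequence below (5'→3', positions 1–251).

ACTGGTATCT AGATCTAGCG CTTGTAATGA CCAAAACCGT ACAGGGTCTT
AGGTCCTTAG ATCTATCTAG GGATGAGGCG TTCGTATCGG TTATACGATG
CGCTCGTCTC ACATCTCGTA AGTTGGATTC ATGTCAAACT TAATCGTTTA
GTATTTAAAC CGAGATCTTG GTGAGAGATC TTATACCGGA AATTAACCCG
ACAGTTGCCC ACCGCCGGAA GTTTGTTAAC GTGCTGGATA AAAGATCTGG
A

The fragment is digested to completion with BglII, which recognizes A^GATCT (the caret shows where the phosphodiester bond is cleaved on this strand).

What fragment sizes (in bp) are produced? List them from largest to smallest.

104, 67, 48, 13, 11, 8 bp

BglII sites (AGATCT) start at positions 11, 59, 163, 176, 243.
BglII cuts after the first base of each site, so after positions 11, 59, 163, 176, 243.
Linear molecule, 5 cuts → 6 fragments:
  1–11 → 11 bp
  12–59 → 48 bp
  60–163 → 104 bp
  164–176 → 13 bp
  177–243 → 67 bp
  244–251 → 8 bp
Sorted largest to smallest: 104, 67, 48, 13, 11, 8 bp.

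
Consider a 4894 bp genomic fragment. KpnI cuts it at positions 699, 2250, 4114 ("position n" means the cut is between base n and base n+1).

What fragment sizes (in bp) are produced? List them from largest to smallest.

1864, 1551, 780, 699 bp

Linear molecule, 3 cuts → 4 fragments:
  699 − 0 = 699 bp
  2250 − 699 = 1551 bp
  4114 − 2250 = 1864 bp
  4894 − 4114 = 780 bp
Sorted largest to smallest: 1864, 1551, 780, 699 bp.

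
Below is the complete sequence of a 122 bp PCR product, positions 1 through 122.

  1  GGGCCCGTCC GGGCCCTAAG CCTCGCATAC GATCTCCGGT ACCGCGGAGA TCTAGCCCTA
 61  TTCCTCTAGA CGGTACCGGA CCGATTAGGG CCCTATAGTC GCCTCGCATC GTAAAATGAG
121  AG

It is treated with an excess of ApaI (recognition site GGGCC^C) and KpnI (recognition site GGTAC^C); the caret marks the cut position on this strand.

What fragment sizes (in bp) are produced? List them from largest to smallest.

ApaI sites (GGGCCC) start at positions 1, 11, 88.
ApaI cuts after base 5 of each site (before the last base), so after positions 5, 15, 92.
KpnI sites (GGTACC) start at positions 38, 72.
KpnI cuts after base 5 of each site (before the last base), so after positions 42, 76.
Combined cut positions: 5, 15, 42, 76, 92.
Linear molecule, 5 cuts → 6 fragments:
  1–5 → 5 bp
  6–15 → 10 bp
  16–42 → 27 bp
  43–76 → 34 bp
  77–92 → 16 bp
  93–122 → 30 bp
Sorted largest to smallest: 34, 30, 27, 16, 10, 5 bp.

34, 30, 27, 16, 10, 5 bp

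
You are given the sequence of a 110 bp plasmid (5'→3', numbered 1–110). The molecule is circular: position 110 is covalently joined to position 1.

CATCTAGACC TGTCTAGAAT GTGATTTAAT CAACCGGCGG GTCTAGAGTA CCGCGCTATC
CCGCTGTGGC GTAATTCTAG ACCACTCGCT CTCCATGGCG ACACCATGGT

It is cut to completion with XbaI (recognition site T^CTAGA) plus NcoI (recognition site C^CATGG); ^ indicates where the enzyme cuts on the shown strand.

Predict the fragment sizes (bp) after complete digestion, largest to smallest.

XbaI sites (TCTAGA) start at positions 3, 13, 42, 76.
XbaI cuts after the first base of each site, so after positions 3, 13, 42, 76.
NcoI sites (CCATGG) start at positions 93, 104.
NcoI cuts after the first base of each site, so after positions 93, 104.
Combined cut positions: 3, 13, 42, 76, 93, 104.
Circular molecule, 6 cuts → 6 fragments:
  4–13 → 10 bp
  14–42 → 29 bp
  43–76 → 34 bp
  77–93 → 17 bp
  94–104 → 11 bp
  105–110 then 1–3 → 6 + 3 = 9 bp
Sorted largest to smallest: 34, 29, 17, 11, 10, 9 bp.

34, 29, 17, 11, 10, 9 bp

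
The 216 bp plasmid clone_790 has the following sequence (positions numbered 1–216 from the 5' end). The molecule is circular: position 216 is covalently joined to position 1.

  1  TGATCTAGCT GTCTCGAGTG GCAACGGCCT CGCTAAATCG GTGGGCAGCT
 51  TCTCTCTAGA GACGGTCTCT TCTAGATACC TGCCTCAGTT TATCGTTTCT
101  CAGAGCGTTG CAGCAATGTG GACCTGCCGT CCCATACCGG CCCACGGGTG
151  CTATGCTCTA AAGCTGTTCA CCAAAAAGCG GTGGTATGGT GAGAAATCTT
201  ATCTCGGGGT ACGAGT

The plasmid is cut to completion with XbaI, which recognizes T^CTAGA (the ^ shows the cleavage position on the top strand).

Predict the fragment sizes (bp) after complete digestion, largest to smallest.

200, 16 bp

XbaI sites (TCTAGA) start at positions 55, 71.
XbaI cuts after the first base of each site, so after positions 55, 71.
Circular molecule, 2 cuts → 2 fragments:
  56–71 → 16 bp
  72–216 then 1–55 → 145 + 55 = 200 bp
Sorted largest to smallest: 200, 16 bp.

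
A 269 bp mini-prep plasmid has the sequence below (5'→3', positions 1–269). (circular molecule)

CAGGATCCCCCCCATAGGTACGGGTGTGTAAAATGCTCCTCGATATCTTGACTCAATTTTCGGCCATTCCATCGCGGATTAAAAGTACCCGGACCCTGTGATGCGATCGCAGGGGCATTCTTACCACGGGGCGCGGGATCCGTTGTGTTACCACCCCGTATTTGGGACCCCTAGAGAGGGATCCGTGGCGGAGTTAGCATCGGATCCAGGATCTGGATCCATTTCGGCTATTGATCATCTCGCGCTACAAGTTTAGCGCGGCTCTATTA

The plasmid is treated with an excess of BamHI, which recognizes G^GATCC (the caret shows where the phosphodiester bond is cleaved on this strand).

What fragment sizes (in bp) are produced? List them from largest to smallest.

BamHI sites (GGATCC) start at positions 3, 136, 179, 202, 215.
BamHI cuts after the first base of each site, so after positions 3, 136, 179, 202, 215.
Circular molecule, 5 cuts → 5 fragments:
  4–136 → 133 bp
  137–179 → 43 bp
  180–202 → 23 bp
  203–215 → 13 bp
  216–269 then 1–3 → 54 + 3 = 57 bp
Sorted largest to smallest: 133, 57, 43, 23, 13 bp.

133, 57, 43, 23, 13 bp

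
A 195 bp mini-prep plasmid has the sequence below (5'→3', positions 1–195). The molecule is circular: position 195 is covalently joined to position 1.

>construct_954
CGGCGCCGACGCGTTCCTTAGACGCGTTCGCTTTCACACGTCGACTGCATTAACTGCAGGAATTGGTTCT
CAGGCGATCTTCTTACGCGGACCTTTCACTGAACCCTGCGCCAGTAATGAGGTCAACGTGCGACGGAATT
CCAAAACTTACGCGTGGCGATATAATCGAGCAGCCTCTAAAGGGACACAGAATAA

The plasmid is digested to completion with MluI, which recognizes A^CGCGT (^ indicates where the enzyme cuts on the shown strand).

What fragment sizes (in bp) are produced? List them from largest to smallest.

MluI sites (ACGCGT) start at positions 9, 22, 150.
MluI cuts after the first base of each site, so after positions 9, 22, 150.
Circular molecule, 3 cuts → 3 fragments:
  10–22 → 13 bp
  23–150 → 128 bp
  151–195 then 1–9 → 45 + 9 = 54 bp
Sorted largest to smallest: 128, 54, 13 bp.

128, 54, 13 bp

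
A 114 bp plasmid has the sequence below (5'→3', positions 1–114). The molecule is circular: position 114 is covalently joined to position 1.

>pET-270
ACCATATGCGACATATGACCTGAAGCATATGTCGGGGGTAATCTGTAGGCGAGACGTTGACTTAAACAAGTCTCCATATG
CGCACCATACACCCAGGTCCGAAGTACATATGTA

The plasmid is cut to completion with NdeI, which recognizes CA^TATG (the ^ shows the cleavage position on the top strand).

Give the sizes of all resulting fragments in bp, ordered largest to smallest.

NdeI sites (CATATG) start at positions 3, 12, 26, 75, 107.
NdeI cuts after base 2 of each site, so after positions 4, 13, 27, 76, 108.
Circular molecule, 5 cuts → 5 fragments:
  5–13 → 9 bp
  14–27 → 14 bp
  28–76 → 49 bp
  77–108 → 32 bp
  109–114 then 1–4 → 6 + 4 = 10 bp
Sorted largest to smallest: 49, 32, 14, 10, 9 bp.

49, 32, 14, 10, 9 bp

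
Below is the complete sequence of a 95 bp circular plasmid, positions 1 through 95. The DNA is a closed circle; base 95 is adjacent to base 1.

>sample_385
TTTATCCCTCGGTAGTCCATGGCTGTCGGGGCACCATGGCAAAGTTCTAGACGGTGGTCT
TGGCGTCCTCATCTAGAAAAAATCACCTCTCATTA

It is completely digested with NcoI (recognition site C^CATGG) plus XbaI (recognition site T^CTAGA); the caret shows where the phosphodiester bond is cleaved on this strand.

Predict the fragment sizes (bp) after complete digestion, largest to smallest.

NcoI sites (CCATGG) start at positions 17, 34.
NcoI cuts after the first base of each site, so after positions 17, 34.
XbaI sites (TCTAGA) start at positions 46, 72.
XbaI cuts after the first base of each site, so after positions 46, 72.
Combined cut positions: 17, 34, 46, 72.
Circular molecule, 4 cuts → 4 fragments:
  18–34 → 17 bp
  35–46 → 12 bp
  47–72 → 26 bp
  73–95 then 1–17 → 23 + 17 = 40 bp
Sorted largest to smallest: 40, 26, 17, 12 bp.

40, 26, 17, 12 bp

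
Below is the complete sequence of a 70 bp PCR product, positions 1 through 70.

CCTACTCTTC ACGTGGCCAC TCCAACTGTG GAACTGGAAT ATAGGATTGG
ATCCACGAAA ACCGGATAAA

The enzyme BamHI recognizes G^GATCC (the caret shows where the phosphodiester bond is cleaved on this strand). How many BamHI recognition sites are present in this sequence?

1

GGATCC occurs starting at position 49.
BamHI cuts at 1 site.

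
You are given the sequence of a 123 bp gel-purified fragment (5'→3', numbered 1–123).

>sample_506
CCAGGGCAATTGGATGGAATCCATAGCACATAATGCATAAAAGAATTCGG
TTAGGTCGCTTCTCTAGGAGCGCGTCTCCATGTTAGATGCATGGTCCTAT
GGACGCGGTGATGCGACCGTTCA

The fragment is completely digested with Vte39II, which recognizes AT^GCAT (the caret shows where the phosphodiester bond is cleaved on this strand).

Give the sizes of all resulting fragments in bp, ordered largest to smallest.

54, 35, 34 bp

Vte39II sites (ATGCAT) start at positions 33, 87.
Vte39II cuts after base 2 of each site, so after positions 34, 88.
Linear molecule, 2 cuts → 3 fragments:
  1–34 → 34 bp
  35–88 → 54 bp
  89–123 → 35 bp
Sorted largest to smallest: 54, 35, 34 bp.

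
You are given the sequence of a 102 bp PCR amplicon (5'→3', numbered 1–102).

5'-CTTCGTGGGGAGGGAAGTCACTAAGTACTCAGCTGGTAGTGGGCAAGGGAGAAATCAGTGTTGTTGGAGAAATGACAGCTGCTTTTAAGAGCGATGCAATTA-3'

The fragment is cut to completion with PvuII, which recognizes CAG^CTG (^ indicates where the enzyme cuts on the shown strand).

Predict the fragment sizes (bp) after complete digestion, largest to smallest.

46, 32, 24 bp

PvuII sites (CAGCTG) start at positions 30, 76.
PvuII cuts after base 3 of each site, so after positions 32, 78.
Linear molecule, 2 cuts → 3 fragments:
  1–32 → 32 bp
  33–78 → 46 bp
  79–102 → 24 bp
Sorted largest to smallest: 46, 32, 24 bp.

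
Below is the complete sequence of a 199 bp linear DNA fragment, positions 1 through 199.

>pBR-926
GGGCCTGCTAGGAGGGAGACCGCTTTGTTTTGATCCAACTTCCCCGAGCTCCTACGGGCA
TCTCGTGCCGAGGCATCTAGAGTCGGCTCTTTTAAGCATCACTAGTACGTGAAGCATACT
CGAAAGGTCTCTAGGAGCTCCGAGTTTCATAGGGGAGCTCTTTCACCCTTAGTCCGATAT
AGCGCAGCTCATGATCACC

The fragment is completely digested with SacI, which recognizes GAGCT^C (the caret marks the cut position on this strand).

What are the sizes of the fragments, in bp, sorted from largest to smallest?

SacI sites (GAGCTC) start at positions 46, 135, 155.
SacI cuts after base 5 of each site (before the last base), so after positions 50, 139, 159.
Linear molecule, 3 cuts → 4 fragments:
  1–50 → 50 bp
  51–139 → 89 bp
  140–159 → 20 bp
  160–199 → 40 bp
Sorted largest to smallest: 89, 50, 40, 20 bp.

89, 50, 40, 20 bp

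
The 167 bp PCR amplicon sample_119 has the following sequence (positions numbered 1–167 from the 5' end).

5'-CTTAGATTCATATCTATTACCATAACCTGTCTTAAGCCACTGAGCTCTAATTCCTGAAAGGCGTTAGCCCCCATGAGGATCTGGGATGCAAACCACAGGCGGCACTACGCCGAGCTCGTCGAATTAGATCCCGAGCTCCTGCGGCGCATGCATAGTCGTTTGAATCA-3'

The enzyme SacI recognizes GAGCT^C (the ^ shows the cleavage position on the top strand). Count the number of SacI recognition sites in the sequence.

3

GAGCTC occurs starting at positions 42, 112, 133.
SacI cuts at 3 sites.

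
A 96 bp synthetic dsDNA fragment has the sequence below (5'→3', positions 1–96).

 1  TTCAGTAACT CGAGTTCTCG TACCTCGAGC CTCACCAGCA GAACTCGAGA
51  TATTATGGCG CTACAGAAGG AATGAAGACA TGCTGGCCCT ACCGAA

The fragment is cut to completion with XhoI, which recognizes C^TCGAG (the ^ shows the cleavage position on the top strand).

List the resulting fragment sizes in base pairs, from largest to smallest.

52, 20, 15, 9 bp

XhoI sites (CTCGAG) start at positions 9, 24, 44.
XhoI cuts after the first base of each site, so after positions 9, 24, 44.
Linear molecule, 3 cuts → 4 fragments:
  1–9 → 9 bp
  10–24 → 15 bp
  25–44 → 20 bp
  45–96 → 52 bp
Sorted largest to smallest: 52, 20, 15, 9 bp.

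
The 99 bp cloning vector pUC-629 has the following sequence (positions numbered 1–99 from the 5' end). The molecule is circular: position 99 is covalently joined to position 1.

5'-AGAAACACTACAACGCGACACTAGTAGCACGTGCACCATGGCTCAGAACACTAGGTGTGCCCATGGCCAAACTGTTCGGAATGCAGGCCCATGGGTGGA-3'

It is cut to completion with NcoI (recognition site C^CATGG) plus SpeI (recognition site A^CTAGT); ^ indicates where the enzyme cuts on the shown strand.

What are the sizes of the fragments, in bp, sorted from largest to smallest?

30, 28, 25, 16 bp

NcoI sites (CCATGG) start at positions 36, 61, 89.
NcoI cuts after the first base of each site, so after positions 36, 61, 89.
The SpeI site (ACTAGT) starts at position 20.
SpeI cuts after the first base of each site, so after position 20.
Combined cut positions: 20, 36, 61, 89.
Circular molecule, 4 cuts → 4 fragments:
  21–36 → 16 bp
  37–61 → 25 bp
  62–89 → 28 bp
  90–99 then 1–20 → 10 + 20 = 30 bp
Sorted largest to smallest: 30, 28, 25, 16 bp.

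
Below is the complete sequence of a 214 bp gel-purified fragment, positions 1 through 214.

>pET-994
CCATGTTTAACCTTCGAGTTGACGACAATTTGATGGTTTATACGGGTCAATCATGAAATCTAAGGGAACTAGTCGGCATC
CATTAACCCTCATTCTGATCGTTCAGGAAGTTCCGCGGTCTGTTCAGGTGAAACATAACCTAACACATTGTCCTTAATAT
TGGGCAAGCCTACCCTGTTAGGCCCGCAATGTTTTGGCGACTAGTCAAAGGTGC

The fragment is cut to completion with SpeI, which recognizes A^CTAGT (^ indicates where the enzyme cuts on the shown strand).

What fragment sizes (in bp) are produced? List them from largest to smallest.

132, 68, 14 bp

SpeI sites (ACTAGT) start at positions 68, 200.
SpeI cuts after the first base of each site, so after positions 68, 200.
Linear molecule, 2 cuts → 3 fragments:
  1–68 → 68 bp
  69–200 → 132 bp
  201–214 → 14 bp
Sorted largest to smallest: 132, 68, 14 bp.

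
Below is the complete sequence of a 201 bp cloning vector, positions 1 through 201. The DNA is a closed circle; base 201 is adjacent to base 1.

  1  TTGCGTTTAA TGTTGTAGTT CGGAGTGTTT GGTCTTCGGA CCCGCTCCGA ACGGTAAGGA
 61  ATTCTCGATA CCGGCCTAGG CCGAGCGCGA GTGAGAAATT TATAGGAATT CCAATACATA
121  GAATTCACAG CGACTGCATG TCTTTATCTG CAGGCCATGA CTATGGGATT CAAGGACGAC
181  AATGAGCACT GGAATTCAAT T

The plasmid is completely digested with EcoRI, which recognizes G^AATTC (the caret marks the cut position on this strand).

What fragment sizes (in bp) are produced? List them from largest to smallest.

EcoRI sites (GAATTC) start at positions 59, 106, 121, 192.
EcoRI cuts after the first base of each site, so after positions 59, 106, 121, 192.
Circular molecule, 4 cuts → 4 fragments:
  60–106 → 47 bp
  107–121 → 15 bp
  122–192 → 71 bp
  193–201 then 1–59 → 9 + 59 = 68 bp
Sorted largest to smallest: 71, 68, 47, 15 bp.

71, 68, 47, 15 bp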